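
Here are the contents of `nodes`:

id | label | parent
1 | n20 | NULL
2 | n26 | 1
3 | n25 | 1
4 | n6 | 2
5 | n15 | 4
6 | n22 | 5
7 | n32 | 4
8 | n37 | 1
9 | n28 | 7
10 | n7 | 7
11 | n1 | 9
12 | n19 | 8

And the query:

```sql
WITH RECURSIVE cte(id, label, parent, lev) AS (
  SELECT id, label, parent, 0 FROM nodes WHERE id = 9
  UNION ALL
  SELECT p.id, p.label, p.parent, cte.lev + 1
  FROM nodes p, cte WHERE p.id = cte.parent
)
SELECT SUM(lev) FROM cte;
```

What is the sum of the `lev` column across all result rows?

Base: id=9 (n28), parent=7, lev 0.
Iteration 1: join on id=7 -> n32 (id 7, parent=4, lev 1).
Iteration 2: join on id=4 -> n6 (id 4, parent=2, lev 2).
Iteration 3: join on id=2 -> n26 (id 2, parent=1, lev 3).
Iteration 4: join on id=1 -> n20 (id 1, parent=NULL, lev 4).
Iteration 5: parent is NULL; no match; recursion stops.
SUM(lev) = 0 + 1 + 2 + 3 + 4 = 10.

10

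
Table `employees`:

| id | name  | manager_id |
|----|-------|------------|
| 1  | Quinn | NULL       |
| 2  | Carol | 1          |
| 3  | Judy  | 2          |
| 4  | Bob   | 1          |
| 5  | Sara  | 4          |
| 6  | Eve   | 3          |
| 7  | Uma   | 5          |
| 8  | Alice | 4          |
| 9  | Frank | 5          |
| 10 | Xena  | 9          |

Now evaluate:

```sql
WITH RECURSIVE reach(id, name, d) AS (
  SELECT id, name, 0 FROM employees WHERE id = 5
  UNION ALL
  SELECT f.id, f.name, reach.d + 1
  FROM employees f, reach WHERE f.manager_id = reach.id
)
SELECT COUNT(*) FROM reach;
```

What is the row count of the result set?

Base: id=5 (Sara) at d 0.
Iteration 1: rows with manager_id in {5} -> Uma (id 7, d 1), Frank (id 9, d 1).
Iteration 2: rows with manager_id in {7,9} -> Xena (id 10, d 2).
Iteration 3: no rows with manager_id in {10}; recursion stops.
Total rows emitted: 4.

4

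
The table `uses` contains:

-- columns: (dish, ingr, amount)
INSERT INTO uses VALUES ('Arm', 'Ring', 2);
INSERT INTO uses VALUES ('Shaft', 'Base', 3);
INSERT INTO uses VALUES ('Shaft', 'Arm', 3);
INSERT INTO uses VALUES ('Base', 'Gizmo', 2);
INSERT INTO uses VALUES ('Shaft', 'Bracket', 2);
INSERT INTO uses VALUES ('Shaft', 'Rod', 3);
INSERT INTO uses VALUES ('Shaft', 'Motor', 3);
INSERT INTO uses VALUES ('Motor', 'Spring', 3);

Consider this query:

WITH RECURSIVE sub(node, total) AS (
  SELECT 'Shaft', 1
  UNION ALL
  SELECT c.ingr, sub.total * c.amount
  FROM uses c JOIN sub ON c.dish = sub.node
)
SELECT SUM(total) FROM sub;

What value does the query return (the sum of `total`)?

Base: (Shaft, total=1).
Iteration 1: components of {Shaft} -> Arm = 1*3 = 3, Base = 1*3 = 3, Bracket = 1*2 = 2, Motor = 1*3 = 3, Rod = 1*3 = 3.
Iteration 2: components of {Arm,Base,Bracket,Motor,Rod} -> Gizmo = 3*2 = 6, Ring = 3*2 = 6, Spring = 3*3 = 9.
Iteration 3: no further components; recursion stops.
SUM(total) = 1 + 3 + 2 + 3 + 3 + 3 + 6 + 9 + 6 = 36.

36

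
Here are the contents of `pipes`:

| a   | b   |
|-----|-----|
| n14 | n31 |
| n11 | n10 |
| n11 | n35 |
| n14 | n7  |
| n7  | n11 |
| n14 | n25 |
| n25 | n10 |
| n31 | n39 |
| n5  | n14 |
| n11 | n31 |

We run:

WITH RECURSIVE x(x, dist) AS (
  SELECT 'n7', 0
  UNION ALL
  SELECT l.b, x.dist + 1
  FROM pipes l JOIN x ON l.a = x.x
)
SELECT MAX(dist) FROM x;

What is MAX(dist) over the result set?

3

Base: (n7, dist=0).
Iteration 1: edges from {n7} -> (n11, dist=1).
Iteration 2: edges from {n11} -> (n10, dist=2), (n31, dist=2), (n35, dist=2).
Iteration 3: edges from {n10,n31,n35} -> (n39, dist=3).
Iteration 4: no outgoing edges from {n39}; recursion stops.
dist values: 0, 1, 2, 2, 2, 3; the maximum is 3.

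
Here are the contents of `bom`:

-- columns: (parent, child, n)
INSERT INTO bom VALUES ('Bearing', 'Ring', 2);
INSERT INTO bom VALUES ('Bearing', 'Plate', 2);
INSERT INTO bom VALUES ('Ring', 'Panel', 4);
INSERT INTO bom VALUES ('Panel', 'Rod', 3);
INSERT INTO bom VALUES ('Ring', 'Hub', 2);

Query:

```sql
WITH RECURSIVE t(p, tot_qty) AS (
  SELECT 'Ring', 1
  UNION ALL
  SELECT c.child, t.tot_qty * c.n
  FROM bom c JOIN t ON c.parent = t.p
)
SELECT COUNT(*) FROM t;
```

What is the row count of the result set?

4

Base: (Ring, tot_qty=1).
Iteration 1: components of {Ring} -> Hub = 1*2 = 2, Panel = 1*4 = 4.
Iteration 2: components of {Hub,Panel} -> Rod = 4*3 = 12.
Iteration 3: no further components; recursion stops.
Total rows emitted: 4.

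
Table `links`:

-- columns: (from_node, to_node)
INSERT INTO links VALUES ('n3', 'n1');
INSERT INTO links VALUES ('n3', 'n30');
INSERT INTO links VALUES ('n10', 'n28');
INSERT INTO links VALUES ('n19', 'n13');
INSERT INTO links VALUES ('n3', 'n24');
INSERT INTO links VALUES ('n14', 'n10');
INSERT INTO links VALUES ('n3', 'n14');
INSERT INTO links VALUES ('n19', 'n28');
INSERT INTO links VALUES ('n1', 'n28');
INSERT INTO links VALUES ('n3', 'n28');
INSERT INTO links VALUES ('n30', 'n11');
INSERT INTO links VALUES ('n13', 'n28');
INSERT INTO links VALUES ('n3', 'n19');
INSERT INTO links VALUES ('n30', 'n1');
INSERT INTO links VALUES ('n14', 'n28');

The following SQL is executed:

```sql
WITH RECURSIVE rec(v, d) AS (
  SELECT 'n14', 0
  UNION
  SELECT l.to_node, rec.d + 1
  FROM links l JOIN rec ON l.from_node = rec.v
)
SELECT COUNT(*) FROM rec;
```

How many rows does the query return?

Base: (n14, d=0).
Iteration 1: edges from {n14} -> (n10, d=1), (n28, d=1).
Iteration 2: edges from {n10,n28} -> (n28, d=2).
Iteration 3: no outgoing edges from {n28}; recursion stops.
Total rows emitted: 4.

4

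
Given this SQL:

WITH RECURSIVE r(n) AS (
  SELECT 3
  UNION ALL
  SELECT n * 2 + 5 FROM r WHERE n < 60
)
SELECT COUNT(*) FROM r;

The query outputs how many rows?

5

Base: n=3.
Iteration 1: 3 < 60 holds -> n = 3 * 2 + 5 = 11.
Iteration 2: 11 < 60 holds -> n = 11 * 2 + 5 = 27.
Iteration 3: 27 < 60 holds -> n = 27 * 2 + 5 = 59.
Iteration 4: 59 < 60 holds -> n = 59 * 2 + 5 = 123.
Iteration 5: 123 < 60 fails; recursion stops.
Total rows emitted: 5.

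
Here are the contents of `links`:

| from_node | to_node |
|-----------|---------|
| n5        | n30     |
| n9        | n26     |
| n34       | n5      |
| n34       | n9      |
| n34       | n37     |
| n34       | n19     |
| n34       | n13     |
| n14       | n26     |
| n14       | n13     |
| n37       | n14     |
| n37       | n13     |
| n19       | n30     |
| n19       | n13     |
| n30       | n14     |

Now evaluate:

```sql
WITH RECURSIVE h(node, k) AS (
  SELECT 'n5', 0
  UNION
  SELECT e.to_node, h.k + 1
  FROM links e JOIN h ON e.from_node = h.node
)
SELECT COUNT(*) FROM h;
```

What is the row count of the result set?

5

Base: (n5, k=0).
Iteration 1: edges from {n5} -> (n30, k=1).
Iteration 2: edges from {n30} -> (n14, k=2).
Iteration 3: edges from {n14} -> (n13, k=3), (n26, k=3).
Iteration 4: no outgoing edges from {n13,n26}; recursion stops.
Total rows emitted: 5.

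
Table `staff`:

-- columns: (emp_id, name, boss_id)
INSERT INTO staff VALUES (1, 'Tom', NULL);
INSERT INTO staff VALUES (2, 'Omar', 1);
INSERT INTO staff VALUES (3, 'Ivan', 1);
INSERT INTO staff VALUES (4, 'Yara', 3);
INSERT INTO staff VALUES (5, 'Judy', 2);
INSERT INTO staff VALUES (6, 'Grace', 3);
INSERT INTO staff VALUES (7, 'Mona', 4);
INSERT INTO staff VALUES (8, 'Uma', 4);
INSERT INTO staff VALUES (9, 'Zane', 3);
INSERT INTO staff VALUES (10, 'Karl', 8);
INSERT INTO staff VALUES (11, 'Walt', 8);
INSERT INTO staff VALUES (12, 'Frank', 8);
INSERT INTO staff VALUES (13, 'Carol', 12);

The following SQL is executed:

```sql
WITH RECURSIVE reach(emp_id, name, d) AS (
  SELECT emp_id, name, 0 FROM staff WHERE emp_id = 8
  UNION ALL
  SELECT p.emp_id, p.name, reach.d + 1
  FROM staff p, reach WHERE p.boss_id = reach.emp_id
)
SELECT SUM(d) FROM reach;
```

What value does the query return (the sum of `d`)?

5

Base: emp_id=8 (Uma) at d 0.
Iteration 1: rows with boss_id in {8} -> Karl (id 10, d 1), Walt (id 11, d 1), Frank (id 12, d 1).
Iteration 2: rows with boss_id in {10,11,12} -> Carol (id 13, d 2).
Iteration 3: no rows with boss_id in {13}; recursion stops.
SUM(d) = 0 + 1 + 1 + 1 + 2 = 5.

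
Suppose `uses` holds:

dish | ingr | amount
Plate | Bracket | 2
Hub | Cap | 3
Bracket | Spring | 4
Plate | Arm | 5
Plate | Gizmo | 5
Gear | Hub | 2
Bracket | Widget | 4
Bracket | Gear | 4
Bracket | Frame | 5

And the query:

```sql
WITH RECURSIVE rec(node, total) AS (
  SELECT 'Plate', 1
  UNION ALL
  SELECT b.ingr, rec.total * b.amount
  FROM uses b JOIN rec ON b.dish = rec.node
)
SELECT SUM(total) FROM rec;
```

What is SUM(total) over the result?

111

Base: (Plate, total=1).
Iteration 1: components of {Plate} -> Arm = 1*5 = 5, Bracket = 1*2 = 2, Gizmo = 1*5 = 5.
Iteration 2: components of {Arm,Bracket,Gizmo} -> Frame = 2*5 = 10, Gear = 2*4 = 8, Spring = 2*4 = 8, Widget = 2*4 = 8.
Iteration 3: components of {Frame,Gear,Spring,Widget} -> Hub = 8*2 = 16.
Iteration 4: components of {Hub} -> Cap = 16*3 = 48.
Iteration 5: no further components; recursion stops.
SUM(total) = 1 + 5 + 2 + 5 + 10 + 8 + 8 + 8 + 16 + 48 = 111.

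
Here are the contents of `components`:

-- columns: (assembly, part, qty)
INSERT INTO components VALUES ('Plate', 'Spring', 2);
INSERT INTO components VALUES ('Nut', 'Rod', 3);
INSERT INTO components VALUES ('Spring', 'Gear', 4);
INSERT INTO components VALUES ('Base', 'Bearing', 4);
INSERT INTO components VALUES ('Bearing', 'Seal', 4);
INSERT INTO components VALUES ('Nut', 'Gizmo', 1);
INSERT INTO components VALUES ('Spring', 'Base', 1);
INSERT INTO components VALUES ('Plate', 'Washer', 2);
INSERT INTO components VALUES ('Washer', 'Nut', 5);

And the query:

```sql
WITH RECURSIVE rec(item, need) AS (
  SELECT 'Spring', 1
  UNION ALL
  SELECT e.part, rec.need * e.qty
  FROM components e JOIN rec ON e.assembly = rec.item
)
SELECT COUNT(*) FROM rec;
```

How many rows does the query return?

5

Base: (Spring, need=1).
Iteration 1: components of {Spring} -> Base = 1*1 = 1, Gear = 1*4 = 4.
Iteration 2: components of {Base,Gear} -> Bearing = 1*4 = 4.
Iteration 3: components of {Bearing} -> Seal = 4*4 = 16.
Iteration 4: no further components; recursion stops.
Total rows emitted: 5.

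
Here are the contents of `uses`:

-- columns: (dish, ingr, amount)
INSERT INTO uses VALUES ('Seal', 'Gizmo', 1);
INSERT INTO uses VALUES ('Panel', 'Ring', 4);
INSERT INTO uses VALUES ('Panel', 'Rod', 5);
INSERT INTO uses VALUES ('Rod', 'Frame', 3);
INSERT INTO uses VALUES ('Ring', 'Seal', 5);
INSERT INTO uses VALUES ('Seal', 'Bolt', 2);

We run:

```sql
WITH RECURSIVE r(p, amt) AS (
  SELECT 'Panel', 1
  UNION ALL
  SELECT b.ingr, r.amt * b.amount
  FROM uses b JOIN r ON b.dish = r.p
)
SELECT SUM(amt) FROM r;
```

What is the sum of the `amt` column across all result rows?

Base: (Panel, amt=1).
Iteration 1: components of {Panel} -> Ring = 1*4 = 4, Rod = 1*5 = 5.
Iteration 2: components of {Ring,Rod} -> Frame = 5*3 = 15, Seal = 4*5 = 20.
Iteration 3: components of {Frame,Seal} -> Bolt = 20*2 = 40, Gizmo = 20*1 = 20.
Iteration 4: no further components; recursion stops.
SUM(amt) = 1 + 4 + 5 + 20 + 15 + 20 + 40 = 105.

105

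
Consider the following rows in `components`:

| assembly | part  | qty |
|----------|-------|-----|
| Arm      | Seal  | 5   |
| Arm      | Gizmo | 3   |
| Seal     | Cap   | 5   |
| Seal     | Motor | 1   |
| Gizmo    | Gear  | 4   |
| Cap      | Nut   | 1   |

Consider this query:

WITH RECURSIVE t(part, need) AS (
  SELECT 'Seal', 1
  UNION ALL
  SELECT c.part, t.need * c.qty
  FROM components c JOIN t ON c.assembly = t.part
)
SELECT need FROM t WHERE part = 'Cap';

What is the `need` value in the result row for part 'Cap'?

5

Base: (Seal, need=1).
Iteration 1: components of {Seal} -> Cap = 1*5 = 5, Motor = 1*1 = 1.
Iteration 2: components of {Cap,Motor} -> Nut = 5*1 = 5.
Iteration 3: no further components; recursion stops.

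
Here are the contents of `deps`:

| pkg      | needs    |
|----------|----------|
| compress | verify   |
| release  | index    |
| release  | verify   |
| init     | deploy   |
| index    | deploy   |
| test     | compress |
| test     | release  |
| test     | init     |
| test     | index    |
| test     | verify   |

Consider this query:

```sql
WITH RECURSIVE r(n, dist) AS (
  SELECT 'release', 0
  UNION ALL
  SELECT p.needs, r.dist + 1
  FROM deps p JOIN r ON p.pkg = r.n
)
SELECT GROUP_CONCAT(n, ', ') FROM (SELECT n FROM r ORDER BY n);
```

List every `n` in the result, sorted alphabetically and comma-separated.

deploy, index, release, verify

Base: (release, dist=0).
Iteration 1: edges from {release} -> (index, dist=1), (verify, dist=1).
Iteration 2: edges from {index,verify} -> (deploy, dist=2).
Iteration 3: no outgoing edges from {deploy}; recursion stops.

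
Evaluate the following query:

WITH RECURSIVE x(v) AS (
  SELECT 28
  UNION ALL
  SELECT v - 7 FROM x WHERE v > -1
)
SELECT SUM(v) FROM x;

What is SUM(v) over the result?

Base: v=28.
Iteration 1: 28 > -1 holds -> v = 28 - 7 = 21.
Iteration 2: 21 > -1 holds -> v = 21 - 7 = 14.
Iteration 3: 14 > -1 holds -> v = 14 - 7 = 7.
Iteration 4: 7 > -1 holds -> v = 7 - 7 = 0.
Iteration 5: 0 > -1 holds -> v = 0 - 7 = -7.
Iteration 6: -7 > -1 fails; recursion stops.
SUM(v) = 28 + 21 + 14 + 7 + 0 + -7 = 63.

63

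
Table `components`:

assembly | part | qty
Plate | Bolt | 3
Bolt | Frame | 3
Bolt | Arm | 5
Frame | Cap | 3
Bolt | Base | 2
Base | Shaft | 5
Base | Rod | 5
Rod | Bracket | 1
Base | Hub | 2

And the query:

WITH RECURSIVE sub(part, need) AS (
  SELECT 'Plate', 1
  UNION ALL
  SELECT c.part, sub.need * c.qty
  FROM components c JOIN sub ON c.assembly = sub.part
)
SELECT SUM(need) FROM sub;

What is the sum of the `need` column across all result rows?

163

Base: (Plate, need=1).
Iteration 1: components of {Plate} -> Bolt = 1*3 = 3.
Iteration 2: components of {Bolt} -> Arm = 3*5 = 15, Base = 3*2 = 6, Frame = 3*3 = 9.
Iteration 3: components of {Arm,Base,Frame} -> Cap = 9*3 = 27, Hub = 6*2 = 12, Rod = 6*5 = 30, Shaft = 6*5 = 30.
Iteration 4: components of {Cap,Hub,Rod,Shaft} -> Bracket = 30*1 = 30.
Iteration 5: no further components; recursion stops.
SUM(need) = 1 + 3 + 9 + 15 + 6 + 27 + 30 + 30 + 12 + 30 = 163.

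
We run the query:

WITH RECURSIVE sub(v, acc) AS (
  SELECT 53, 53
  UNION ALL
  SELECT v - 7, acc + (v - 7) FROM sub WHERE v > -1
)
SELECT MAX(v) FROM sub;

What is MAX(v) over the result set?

53

Base: v=53, acc=53.
Iteration 1: 53 > -1 holds -> v = 53 - 7 = 46, acc = 53 + 46 = 99.
Iteration 2: 46 > -1 holds -> v = 46 - 7 = 39, acc = 99 + 39 = 138.
Iteration 3: 39 > -1 holds -> v = 39 - 7 = 32, acc = 138 + 32 = 170.
Iteration 4: 32 > -1 holds -> v = 32 - 7 = 25, acc = 170 + 25 = 195.
Iteration 5: 25 > -1 holds -> v = 25 - 7 = 18, acc = 195 + 18 = 213.
Iteration 6: 18 > -1 holds -> v = 18 - 7 = 11, acc = 213 + 11 = 224.
Iteration 7: 11 > -1 holds -> v = 11 - 7 = 4, acc = 224 + 4 = 228.
Iteration 8: 4 > -1 holds -> v = 4 - 7 = -3, acc = 228 + -3 = 225.
Iteration 9: -3 > -1 fails; recursion stops.
v values: 53, 46, 39, 32, 25, 18, 11, 4, -3; the maximum is 53.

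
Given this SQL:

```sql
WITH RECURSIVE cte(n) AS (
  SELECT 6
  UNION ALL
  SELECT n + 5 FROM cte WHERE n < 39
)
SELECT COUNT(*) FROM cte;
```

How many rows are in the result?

Base: n=6.
Iteration 1: 6 < 39 holds -> n = 6 + 5 = 11.
Iteration 2: 11 < 39 holds -> n = 11 + 5 = 16.
Iteration 3: 16 < 39 holds -> n = 16 + 5 = 21.
Iteration 4: 21 < 39 holds -> n = 21 + 5 = 26.
Iteration 5: 26 < 39 holds -> n = 26 + 5 = 31.
Iteration 6: 31 < 39 holds -> n = 31 + 5 = 36.
Iteration 7: 36 < 39 holds -> n = 36 + 5 = 41.
Iteration 8: 41 < 39 fails; recursion stops.
Total rows emitted: 8.

8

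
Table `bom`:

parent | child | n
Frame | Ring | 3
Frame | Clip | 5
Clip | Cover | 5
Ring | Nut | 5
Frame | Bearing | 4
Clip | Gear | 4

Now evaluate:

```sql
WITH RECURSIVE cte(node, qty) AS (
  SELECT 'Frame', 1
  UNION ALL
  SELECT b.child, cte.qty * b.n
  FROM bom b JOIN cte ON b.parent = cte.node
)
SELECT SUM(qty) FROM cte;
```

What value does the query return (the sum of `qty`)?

Base: (Frame, qty=1).
Iteration 1: components of {Frame} -> Bearing = 1*4 = 4, Clip = 1*5 = 5, Ring = 1*3 = 3.
Iteration 2: components of {Bearing,Clip,Ring} -> Cover = 5*5 = 25, Gear = 5*4 = 20, Nut = 3*5 = 15.
Iteration 3: no further components; recursion stops.
SUM(qty) = 1 + 3 + 5 + 4 + 15 + 25 + 20 = 73.

73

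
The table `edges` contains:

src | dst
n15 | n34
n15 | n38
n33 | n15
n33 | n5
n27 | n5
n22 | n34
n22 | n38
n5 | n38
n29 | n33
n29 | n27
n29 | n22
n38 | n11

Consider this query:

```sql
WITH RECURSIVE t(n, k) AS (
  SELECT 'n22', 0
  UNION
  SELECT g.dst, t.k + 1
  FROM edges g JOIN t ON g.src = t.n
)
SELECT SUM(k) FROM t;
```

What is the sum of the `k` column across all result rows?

4

Base: (n22, k=0).
Iteration 1: edges from {n22} -> (n34, k=1), (n38, k=1).
Iteration 2: edges from {n34,n38} -> (n11, k=2).
Iteration 3: no outgoing edges from {n11}; recursion stops.
SUM(k) = 0 + 1 + 1 + 2 = 4.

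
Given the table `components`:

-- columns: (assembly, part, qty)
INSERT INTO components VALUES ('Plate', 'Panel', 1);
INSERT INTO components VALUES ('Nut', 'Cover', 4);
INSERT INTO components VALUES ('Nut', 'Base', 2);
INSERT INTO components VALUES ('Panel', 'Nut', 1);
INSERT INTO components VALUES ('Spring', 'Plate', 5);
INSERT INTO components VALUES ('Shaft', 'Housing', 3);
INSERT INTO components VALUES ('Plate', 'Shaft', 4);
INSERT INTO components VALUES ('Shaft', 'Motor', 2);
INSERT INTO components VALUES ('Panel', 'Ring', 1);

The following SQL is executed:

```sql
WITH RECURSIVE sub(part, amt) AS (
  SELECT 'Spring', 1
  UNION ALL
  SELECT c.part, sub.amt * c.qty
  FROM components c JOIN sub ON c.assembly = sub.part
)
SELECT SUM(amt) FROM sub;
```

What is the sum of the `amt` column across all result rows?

171

Base: (Spring, amt=1).
Iteration 1: components of {Spring} -> Plate = 1*5 = 5.
Iteration 2: components of {Plate} -> Panel = 5*1 = 5, Shaft = 5*4 = 20.
Iteration 3: components of {Panel,Shaft} -> Housing = 20*3 = 60, Motor = 20*2 = 40, Nut = 5*1 = 5, Ring = 5*1 = 5.
Iteration 4: components of {Housing,Motor,Nut,Ring} -> Base = 5*2 = 10, Cover = 5*4 = 20.
Iteration 5: no further components; recursion stops.
SUM(amt) = 1 + 5 + 5 + 20 + 5 + 5 + 60 + 40 + 10 + 20 = 171.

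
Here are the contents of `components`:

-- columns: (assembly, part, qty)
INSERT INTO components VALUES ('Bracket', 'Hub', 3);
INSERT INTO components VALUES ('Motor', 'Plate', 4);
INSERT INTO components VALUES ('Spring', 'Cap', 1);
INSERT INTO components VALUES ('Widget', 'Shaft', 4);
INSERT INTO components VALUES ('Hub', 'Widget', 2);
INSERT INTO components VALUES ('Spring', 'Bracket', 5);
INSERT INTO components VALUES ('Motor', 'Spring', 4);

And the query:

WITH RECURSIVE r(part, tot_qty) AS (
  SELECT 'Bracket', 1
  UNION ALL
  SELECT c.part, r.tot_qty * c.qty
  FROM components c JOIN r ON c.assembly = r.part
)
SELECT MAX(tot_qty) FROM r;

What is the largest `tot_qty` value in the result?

24

Base: (Bracket, tot_qty=1).
Iteration 1: components of {Bracket} -> Hub = 1*3 = 3.
Iteration 2: components of {Hub} -> Widget = 3*2 = 6.
Iteration 3: components of {Widget} -> Shaft = 6*4 = 24.
Iteration 4: no further components; recursion stops.
tot_qty values: 1, 3, 6, 24; the maximum is 24.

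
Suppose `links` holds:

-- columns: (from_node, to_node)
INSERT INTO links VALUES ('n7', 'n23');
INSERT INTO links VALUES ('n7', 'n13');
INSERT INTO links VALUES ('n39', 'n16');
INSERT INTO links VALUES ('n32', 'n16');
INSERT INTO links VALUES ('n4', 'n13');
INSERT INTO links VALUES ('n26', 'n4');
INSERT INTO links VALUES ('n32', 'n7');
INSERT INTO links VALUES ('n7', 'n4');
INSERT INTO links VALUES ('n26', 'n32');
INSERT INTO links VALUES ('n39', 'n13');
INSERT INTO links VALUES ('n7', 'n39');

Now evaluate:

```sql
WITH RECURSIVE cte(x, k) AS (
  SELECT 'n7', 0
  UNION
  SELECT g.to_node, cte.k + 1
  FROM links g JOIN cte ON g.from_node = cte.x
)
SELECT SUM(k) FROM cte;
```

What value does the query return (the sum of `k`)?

8

Base: (n7, k=0).
Iteration 1: edges from {n7} -> (n13, k=1), (n23, k=1), (n39, k=1), (n4, k=1).
Iteration 2: edges from {n13,n23,n39,n4} -> (n13, k=2), (n16, k=2). [UNION drops 1 duplicate row(s)]
Iteration 3: no outgoing edges from {n13,n16}; recursion stops.
SUM(k) = 0 + 1 + 1 + 1 + 1 + 2 + 2 = 8.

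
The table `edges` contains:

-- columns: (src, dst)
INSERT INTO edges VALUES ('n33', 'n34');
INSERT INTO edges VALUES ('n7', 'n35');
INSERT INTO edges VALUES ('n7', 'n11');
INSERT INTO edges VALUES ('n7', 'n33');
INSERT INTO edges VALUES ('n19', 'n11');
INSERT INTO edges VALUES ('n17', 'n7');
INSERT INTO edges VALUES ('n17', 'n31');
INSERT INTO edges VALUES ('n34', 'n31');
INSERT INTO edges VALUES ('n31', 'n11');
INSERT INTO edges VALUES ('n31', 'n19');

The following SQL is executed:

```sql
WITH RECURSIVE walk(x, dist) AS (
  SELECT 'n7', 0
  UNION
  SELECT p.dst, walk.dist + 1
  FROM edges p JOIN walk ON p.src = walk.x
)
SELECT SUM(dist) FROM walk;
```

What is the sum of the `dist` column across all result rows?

Base: (n7, dist=0).
Iteration 1: edges from {n7} -> (n11, dist=1), (n33, dist=1), (n35, dist=1).
Iteration 2: edges from {n11,n33,n35} -> (n34, dist=2).
Iteration 3: edges from {n34} -> (n31, dist=3).
Iteration 4: edges from {n31} -> (n11, dist=4), (n19, dist=4).
Iteration 5: edges from {n11,n19} -> (n11, dist=5).
Iteration 6: no outgoing edges from {n11}; recursion stops.
SUM(dist) = 0 + 1 + 1 + 1 + 2 + 3 + 4 + 4 + 5 = 21.

21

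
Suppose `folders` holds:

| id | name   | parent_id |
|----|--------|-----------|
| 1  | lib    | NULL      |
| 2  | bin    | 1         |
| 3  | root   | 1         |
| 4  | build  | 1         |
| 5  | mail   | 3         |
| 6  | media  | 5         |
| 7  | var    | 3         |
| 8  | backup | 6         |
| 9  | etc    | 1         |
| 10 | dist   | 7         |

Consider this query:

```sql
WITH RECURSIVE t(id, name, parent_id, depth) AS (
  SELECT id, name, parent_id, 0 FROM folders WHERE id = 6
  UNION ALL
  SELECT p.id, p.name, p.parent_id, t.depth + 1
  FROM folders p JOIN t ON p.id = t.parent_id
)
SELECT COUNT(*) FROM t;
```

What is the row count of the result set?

Base: id=6 (media), parent_id=5, depth 0.
Iteration 1: join on id=5 -> mail (id 5, parent_id=3, depth 1).
Iteration 2: join on id=3 -> root (id 3, parent_id=1, depth 2).
Iteration 3: join on id=1 -> lib (id 1, parent_id=NULL, depth 3).
Iteration 4: parent_id is NULL; no match; recursion stops.
Total rows emitted: 4.

4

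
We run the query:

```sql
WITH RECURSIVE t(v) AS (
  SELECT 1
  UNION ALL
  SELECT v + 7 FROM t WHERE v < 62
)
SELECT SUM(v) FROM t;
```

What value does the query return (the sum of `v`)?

325

Base: v=1.
Iteration 1: 1 < 62 holds -> v = 1 + 7 = 8.
Iteration 2: 8 < 62 holds -> v = 8 + 7 = 15.
Iteration 3: 15 < 62 holds -> v = 15 + 7 = 22.
Iteration 4: 22 < 62 holds -> v = 22 + 7 = 29.
Iteration 5: 29 < 62 holds -> v = 29 + 7 = 36.
Iteration 6: 36 < 62 holds -> v = 36 + 7 = 43.
Iteration 7: 43 < 62 holds -> v = 43 + 7 = 50.
Iteration 8: 50 < 62 holds -> v = 50 + 7 = 57.
Iteration 9: 57 < 62 holds -> v = 57 + 7 = 64.
Iteration 10: 64 < 62 fails; recursion stops.
SUM(v) = 1 + 8 + 15 + 22 + 29 + 36 + 43 + 50 + 57 + 64 = 325.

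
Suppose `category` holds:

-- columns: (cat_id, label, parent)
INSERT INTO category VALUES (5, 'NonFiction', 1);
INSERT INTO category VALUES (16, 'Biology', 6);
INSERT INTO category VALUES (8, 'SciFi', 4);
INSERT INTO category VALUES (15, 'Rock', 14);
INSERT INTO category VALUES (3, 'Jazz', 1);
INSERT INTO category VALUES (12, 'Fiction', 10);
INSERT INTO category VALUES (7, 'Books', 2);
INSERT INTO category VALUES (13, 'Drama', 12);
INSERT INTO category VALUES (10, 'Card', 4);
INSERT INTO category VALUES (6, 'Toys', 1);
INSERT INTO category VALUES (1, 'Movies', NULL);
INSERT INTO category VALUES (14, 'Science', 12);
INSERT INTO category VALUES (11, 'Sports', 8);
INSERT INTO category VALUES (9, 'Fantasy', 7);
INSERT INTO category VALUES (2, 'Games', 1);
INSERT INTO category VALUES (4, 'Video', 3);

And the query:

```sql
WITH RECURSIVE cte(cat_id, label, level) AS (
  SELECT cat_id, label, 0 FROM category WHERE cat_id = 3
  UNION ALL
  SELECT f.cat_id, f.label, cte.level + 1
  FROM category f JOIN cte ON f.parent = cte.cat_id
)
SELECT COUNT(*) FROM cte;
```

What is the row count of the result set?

9

Base: cat_id=3 (Jazz) at level 0.
Iteration 1: rows with parent in {3} -> Video (id 4, level 1).
Iteration 2: rows with parent in {4} -> SciFi (id 8, level 2), Card (id 10, level 2).
Iteration 3: rows with parent in {8,10} -> Sports (id 11, level 3), Fiction (id 12, level 3).
Iteration 4: rows with parent in {11,12} -> Drama (id 13, level 4), Science (id 14, level 4).
Iteration 5: rows with parent in {13,14} -> Rock (id 15, level 5).
Iteration 6: no rows with parent in {15}; recursion stops.
Total rows emitted: 9.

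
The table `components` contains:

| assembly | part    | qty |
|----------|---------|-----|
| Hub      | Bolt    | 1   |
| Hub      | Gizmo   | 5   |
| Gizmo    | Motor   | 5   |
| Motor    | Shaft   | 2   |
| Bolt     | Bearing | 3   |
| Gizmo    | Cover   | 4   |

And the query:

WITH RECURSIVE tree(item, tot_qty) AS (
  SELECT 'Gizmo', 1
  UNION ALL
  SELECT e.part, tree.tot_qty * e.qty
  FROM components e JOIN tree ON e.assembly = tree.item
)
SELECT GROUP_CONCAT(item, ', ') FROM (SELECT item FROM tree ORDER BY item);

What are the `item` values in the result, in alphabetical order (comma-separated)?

Cover, Gizmo, Motor, Shaft

Base: (Gizmo, tot_qty=1).
Iteration 1: components of {Gizmo} -> Cover = 1*4 = 4, Motor = 1*5 = 5.
Iteration 2: components of {Cover,Motor} -> Shaft = 5*2 = 10.
Iteration 3: no further components; recursion stops.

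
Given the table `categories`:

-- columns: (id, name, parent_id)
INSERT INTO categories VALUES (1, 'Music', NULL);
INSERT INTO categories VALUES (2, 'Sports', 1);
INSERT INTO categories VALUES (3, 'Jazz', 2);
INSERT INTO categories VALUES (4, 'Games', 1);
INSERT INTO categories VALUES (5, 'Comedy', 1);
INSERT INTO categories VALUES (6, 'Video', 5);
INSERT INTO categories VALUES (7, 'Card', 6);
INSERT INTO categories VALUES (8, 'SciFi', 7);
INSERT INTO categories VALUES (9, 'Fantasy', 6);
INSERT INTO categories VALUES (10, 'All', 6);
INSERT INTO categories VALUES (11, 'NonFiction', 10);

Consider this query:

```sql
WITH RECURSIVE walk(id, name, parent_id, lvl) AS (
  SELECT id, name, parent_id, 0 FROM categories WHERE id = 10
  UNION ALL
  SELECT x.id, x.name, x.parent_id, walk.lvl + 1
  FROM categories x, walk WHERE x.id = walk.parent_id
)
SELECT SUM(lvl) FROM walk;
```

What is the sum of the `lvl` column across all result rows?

6

Base: id=10 (All), parent_id=6, lvl 0.
Iteration 1: join on id=6 -> Video (id 6, parent_id=5, lvl 1).
Iteration 2: join on id=5 -> Comedy (id 5, parent_id=1, lvl 2).
Iteration 3: join on id=1 -> Music (id 1, parent_id=NULL, lvl 3).
Iteration 4: parent_id is NULL; no match; recursion stops.
SUM(lvl) = 0 + 1 + 2 + 3 = 6.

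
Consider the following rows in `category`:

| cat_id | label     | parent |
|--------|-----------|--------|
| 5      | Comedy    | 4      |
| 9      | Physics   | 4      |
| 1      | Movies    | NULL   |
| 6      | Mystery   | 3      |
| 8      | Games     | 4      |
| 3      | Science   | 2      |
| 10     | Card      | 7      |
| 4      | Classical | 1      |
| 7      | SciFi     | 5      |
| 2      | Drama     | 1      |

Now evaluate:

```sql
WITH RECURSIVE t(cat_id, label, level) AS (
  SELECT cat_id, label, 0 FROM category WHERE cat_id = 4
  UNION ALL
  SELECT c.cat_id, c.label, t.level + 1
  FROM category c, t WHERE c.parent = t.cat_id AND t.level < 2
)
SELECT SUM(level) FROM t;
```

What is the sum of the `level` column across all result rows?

Base: cat_id=4 (Classical) at level 0.
Iteration 1: rows with parent in {4} -> Comedy (id 5, level 1), Games (id 8, level 1), Physics (id 9, level 1).
Iteration 2: rows with parent in {5,8,9} -> SciFi (id 7, level 2).
Iteration 3: level < 2 fails for all current rows; recursion stops.
SUM(level) = 0 + 1 + 1 + 1 + 2 = 5.

5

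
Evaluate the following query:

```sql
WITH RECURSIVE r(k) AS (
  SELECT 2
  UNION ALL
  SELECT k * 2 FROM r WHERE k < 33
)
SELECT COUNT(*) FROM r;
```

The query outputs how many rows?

Base: k=2.
Iteration 1: 2 < 33 holds -> k = 2 * 2 = 4.
Iteration 2: 4 < 33 holds -> k = 4 * 2 = 8.
Iteration 3: 8 < 33 holds -> k = 8 * 2 = 16.
Iteration 4: 16 < 33 holds -> k = 16 * 2 = 32.
Iteration 5: 32 < 33 holds -> k = 32 * 2 = 64.
Iteration 6: 64 < 33 fails; recursion stops.
Total rows emitted: 6.

6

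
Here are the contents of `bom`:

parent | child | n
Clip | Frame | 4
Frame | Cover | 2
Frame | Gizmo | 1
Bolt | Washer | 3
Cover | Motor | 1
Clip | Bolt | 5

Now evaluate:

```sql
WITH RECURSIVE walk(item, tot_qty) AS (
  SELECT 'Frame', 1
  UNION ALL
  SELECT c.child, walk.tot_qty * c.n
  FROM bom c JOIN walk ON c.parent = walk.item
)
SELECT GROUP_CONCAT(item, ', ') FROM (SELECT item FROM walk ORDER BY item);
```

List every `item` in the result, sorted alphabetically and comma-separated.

Cover, Frame, Gizmo, Motor

Base: (Frame, tot_qty=1).
Iteration 1: components of {Frame} -> Cover = 1*2 = 2, Gizmo = 1*1 = 1.
Iteration 2: components of {Cover,Gizmo} -> Motor = 2*1 = 2.
Iteration 3: no further components; recursion stops.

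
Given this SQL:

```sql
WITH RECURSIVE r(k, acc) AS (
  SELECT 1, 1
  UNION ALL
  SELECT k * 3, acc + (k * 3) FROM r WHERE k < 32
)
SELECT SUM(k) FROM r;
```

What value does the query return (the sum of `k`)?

Base: k=1, acc=1.
Iteration 1: 1 < 32 holds -> k = 1 * 3 = 3, acc = 1 + 3 = 4.
Iteration 2: 3 < 32 holds -> k = 3 * 3 = 9, acc = 4 + 9 = 13.
Iteration 3: 9 < 32 holds -> k = 9 * 3 = 27, acc = 13 + 27 = 40.
Iteration 4: 27 < 32 holds -> k = 27 * 3 = 81, acc = 40 + 81 = 121.
Iteration 5: 81 < 32 fails; recursion stops.
SUM(k) = 1 + 3 + 9 + 27 + 81 = 121.

121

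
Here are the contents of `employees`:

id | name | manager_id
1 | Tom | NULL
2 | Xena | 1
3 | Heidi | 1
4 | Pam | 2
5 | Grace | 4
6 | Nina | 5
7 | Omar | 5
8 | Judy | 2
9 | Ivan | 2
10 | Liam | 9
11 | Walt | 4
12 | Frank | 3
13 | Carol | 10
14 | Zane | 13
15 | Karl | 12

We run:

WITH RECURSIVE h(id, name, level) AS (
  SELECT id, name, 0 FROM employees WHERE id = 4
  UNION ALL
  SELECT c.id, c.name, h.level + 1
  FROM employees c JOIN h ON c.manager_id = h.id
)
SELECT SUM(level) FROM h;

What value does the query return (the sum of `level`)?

Base: id=4 (Pam) at level 0.
Iteration 1: rows with manager_id in {4} -> Grace (id 5, level 1), Walt (id 11, level 1).
Iteration 2: rows with manager_id in {5,11} -> Nina (id 6, level 2), Omar (id 7, level 2).
Iteration 3: no rows with manager_id in {6,7}; recursion stops.
SUM(level) = 0 + 1 + 1 + 2 + 2 = 6.

6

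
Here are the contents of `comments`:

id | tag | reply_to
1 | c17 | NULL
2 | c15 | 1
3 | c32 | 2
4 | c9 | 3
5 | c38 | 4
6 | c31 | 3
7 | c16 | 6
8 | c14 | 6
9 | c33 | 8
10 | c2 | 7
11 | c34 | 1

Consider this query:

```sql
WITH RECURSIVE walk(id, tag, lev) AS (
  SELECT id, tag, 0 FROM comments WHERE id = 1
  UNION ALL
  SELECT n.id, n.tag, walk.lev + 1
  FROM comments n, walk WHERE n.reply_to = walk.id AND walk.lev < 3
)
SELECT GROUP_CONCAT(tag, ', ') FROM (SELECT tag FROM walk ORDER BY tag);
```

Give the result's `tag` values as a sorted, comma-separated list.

c15, c17, c31, c32, c34, c9

Base: id=1 (c17) at lev 0.
Iteration 1: rows with reply_to in {1} -> c15 (id 2, lev 1), c34 (id 11, lev 1).
Iteration 2: rows with reply_to in {2,11} -> c32 (id 3, lev 2).
Iteration 3: rows with reply_to in {3} -> c9 (id 4, lev 3), c31 (id 6, lev 3).
Iteration 4: lev < 3 fails for all current rows; recursion stops.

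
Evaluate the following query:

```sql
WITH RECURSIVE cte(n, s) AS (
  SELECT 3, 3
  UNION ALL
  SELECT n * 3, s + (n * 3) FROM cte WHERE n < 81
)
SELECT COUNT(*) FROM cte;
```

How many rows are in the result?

4

Base: n=3, s=3.
Iteration 1: 3 < 81 holds -> n = 3 * 3 = 9, s = 3 + 9 = 12.
Iteration 2: 9 < 81 holds -> n = 9 * 3 = 27, s = 12 + 27 = 39.
Iteration 3: 27 < 81 holds -> n = 27 * 3 = 81, s = 39 + 81 = 120.
Iteration 4: 81 < 81 fails; recursion stops.
Total rows emitted: 4.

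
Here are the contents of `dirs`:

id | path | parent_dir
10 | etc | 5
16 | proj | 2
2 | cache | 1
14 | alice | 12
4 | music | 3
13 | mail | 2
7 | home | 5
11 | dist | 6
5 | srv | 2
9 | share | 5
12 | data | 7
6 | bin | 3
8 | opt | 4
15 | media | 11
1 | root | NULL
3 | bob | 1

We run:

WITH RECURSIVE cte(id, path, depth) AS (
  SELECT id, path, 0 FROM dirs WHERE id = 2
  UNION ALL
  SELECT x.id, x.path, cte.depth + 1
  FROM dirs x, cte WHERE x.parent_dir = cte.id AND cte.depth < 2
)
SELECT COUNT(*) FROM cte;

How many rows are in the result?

7

Base: id=2 (cache) at depth 0.
Iteration 1: rows with parent_dir in {2} -> srv (id 5, depth 1), mail (id 13, depth 1), proj (id 16, depth 1).
Iteration 2: rows with parent_dir in {5,13,16} -> home (id 7, depth 2), share (id 9, depth 2), etc (id 10, depth 2).
Iteration 3: depth < 2 fails for all current rows; recursion stops.
Total rows emitted: 7.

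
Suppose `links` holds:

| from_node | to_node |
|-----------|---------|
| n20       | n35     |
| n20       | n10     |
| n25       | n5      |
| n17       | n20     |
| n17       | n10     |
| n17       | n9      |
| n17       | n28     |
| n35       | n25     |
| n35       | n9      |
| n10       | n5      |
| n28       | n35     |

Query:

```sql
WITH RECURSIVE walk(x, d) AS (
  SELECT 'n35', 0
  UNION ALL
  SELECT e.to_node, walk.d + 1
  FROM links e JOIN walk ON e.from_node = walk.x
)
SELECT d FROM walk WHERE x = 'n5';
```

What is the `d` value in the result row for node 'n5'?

2

Base: (n35, d=0).
Iteration 1: edges from {n35} -> (n25, d=1), (n9, d=1).
Iteration 2: edges from {n25,n9} -> (n5, d=2).
Iteration 3: no outgoing edges from {n5}; recursion stops.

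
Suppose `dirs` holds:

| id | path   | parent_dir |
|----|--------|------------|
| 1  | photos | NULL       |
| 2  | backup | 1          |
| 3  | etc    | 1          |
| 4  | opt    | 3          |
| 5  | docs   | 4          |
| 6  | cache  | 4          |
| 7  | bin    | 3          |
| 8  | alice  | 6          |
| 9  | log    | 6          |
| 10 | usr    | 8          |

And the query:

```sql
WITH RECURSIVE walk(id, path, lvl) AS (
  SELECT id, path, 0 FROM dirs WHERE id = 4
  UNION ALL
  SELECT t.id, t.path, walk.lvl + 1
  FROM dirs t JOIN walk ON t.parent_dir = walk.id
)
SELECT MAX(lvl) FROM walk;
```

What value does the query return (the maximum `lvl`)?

Base: id=4 (opt) at lvl 0.
Iteration 1: rows with parent_dir in {4} -> docs (id 5, lvl 1), cache (id 6, lvl 1).
Iteration 2: rows with parent_dir in {5,6} -> alice (id 8, lvl 2), log (id 9, lvl 2).
Iteration 3: rows with parent_dir in {8,9} -> usr (id 10, lvl 3).
Iteration 4: no rows with parent_dir in {10}; recursion stops.
lvl values: 0, 1, 1, 2, 2, 3; the maximum is 3.

3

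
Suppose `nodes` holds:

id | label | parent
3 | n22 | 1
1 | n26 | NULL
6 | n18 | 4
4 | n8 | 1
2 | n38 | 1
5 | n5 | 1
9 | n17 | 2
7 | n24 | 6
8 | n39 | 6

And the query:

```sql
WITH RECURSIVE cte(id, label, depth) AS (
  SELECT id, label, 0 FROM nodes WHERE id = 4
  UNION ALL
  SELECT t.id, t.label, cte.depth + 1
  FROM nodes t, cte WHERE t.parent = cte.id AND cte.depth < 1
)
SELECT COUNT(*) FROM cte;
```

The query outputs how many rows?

2

Base: id=4 (n8) at depth 0.
Iteration 1: rows with parent in {4} -> n18 (id 6, depth 1).
Iteration 2: depth < 1 fails for all current rows; recursion stops.
Total rows emitted: 2.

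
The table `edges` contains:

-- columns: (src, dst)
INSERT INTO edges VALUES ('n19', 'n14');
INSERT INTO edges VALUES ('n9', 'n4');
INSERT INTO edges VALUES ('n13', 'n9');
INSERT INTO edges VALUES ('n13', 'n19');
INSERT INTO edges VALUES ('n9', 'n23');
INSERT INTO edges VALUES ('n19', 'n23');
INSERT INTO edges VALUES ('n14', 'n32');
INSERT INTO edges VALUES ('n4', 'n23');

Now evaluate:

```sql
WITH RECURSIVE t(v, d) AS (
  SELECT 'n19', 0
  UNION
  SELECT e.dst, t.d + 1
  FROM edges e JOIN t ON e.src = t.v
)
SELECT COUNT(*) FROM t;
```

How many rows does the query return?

Base: (n19, d=0).
Iteration 1: edges from {n19} -> (n14, d=1), (n23, d=1).
Iteration 2: edges from {n14,n23} -> (n32, d=2).
Iteration 3: no outgoing edges from {n32}; recursion stops.
Total rows emitted: 4.

4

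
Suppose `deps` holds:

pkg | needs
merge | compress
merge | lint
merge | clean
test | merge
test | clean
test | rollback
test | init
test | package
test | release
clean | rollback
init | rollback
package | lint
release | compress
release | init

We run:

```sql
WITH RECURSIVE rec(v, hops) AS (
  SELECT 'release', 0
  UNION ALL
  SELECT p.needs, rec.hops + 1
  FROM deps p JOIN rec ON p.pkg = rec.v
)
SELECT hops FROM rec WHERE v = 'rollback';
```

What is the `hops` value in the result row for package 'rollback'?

Base: (release, hops=0).
Iteration 1: edges from {release} -> (compress, hops=1), (init, hops=1).
Iteration 2: edges from {compress,init} -> (rollback, hops=2).
Iteration 3: no outgoing edges from {rollback}; recursion stops.

2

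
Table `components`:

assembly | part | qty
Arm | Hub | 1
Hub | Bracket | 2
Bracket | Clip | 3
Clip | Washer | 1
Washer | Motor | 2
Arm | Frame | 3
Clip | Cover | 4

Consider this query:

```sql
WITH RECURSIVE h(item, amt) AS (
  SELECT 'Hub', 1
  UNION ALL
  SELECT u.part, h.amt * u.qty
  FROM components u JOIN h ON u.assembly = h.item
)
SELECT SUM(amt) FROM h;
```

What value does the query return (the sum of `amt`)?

Base: (Hub, amt=1).
Iteration 1: components of {Hub} -> Bracket = 1*2 = 2.
Iteration 2: components of {Bracket} -> Clip = 2*3 = 6.
Iteration 3: components of {Clip} -> Cover = 6*4 = 24, Washer = 6*1 = 6.
Iteration 4: components of {Cover,Washer} -> Motor = 6*2 = 12.
Iteration 5: no further components; recursion stops.
SUM(amt) = 1 + 2 + 6 + 6 + 24 + 12 = 51.

51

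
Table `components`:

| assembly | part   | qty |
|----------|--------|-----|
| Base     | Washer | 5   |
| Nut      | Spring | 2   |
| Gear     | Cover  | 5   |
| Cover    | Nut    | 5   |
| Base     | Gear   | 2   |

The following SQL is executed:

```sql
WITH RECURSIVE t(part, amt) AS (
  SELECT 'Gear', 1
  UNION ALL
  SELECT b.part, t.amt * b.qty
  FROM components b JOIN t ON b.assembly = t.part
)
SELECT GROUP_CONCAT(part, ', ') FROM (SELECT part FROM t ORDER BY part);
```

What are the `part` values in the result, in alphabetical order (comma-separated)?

Base: (Gear, amt=1).
Iteration 1: components of {Gear} -> Cover = 1*5 = 5.
Iteration 2: components of {Cover} -> Nut = 5*5 = 25.
Iteration 3: components of {Nut} -> Spring = 25*2 = 50.
Iteration 4: no further components; recursion stops.

Cover, Gear, Nut, Spring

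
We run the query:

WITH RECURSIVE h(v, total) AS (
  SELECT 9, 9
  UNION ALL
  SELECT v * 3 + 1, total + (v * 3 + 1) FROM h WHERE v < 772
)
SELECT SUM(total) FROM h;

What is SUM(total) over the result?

5148

Base: v=9, total=9.
Iteration 1: 9 < 772 holds -> v = 9 * 3 + 1 = 28, total = 9 + 28 = 37.
Iteration 2: 28 < 772 holds -> v = 28 * 3 + 1 = 85, total = 37 + 85 = 122.
Iteration 3: 85 < 772 holds -> v = 85 * 3 + 1 = 256, total = 122 + 256 = 378.
Iteration 4: 256 < 772 holds -> v = 256 * 3 + 1 = 769, total = 378 + 769 = 1147.
Iteration 5: 769 < 772 holds -> v = 769 * 3 + 1 = 2308, total = 1147 + 2308 = 3455.
Iteration 6: 2308 < 772 fails; recursion stops.
SUM(total) = 9 + 37 + 122 + 378 + 1147 + 3455 = 5148.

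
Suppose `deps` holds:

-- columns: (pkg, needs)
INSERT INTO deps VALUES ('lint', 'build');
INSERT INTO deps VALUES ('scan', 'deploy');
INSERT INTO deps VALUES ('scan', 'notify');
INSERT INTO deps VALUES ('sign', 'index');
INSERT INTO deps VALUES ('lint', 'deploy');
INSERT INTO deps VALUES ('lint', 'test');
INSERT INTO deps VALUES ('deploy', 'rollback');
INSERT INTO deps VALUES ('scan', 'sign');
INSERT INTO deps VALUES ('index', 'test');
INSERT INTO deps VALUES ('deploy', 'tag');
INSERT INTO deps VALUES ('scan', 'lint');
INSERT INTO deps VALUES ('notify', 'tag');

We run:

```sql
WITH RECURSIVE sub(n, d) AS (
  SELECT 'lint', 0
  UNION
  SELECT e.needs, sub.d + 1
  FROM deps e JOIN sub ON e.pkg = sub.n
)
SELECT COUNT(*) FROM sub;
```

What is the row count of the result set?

6

Base: (lint, d=0).
Iteration 1: edges from {lint} -> (build, d=1), (deploy, d=1), (test, d=1).
Iteration 2: edges from {build,deploy,test} -> (rollback, d=2), (tag, d=2).
Iteration 3: no outgoing edges from {rollback,tag}; recursion stops.
Total rows emitted: 6.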